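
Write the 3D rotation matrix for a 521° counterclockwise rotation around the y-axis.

Rotation matrix for counterclockwise 521° around y-axis:
cos(521°) = -0.9455, sin(521°) = 0.3256
Result: [[-0.9455, 0, 0.3256], [0, 1, 0], [-0.3256, 0, -0.9455]]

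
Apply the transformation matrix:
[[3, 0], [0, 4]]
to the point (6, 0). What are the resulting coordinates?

Matrix multiplication:
[[3, 0], [0, 4]] × [6, 0]ᵀ
= [(3)(6) + (0)(0), (0)(6) + (4)(0)]ᵀ
= [18, 0]ᵀ
Result: (18, 0)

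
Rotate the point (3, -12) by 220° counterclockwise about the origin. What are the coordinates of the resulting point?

Rotation matrix for 220°: [[cos 220°, -sin 220°], [sin 220°, cos 220°]] ≈ [[-0.766044, 0.642788], [-0.642788, -0.766044]]
[[-0.766044, 0.642788], [-0.642788, -0.766044]] × [3, -12]ᵀ ≈ [-10.0116, 7.2642]ᵀ
Result: (-10.0116, 7.2642)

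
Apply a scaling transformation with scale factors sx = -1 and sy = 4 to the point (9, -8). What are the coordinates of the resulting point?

Scaling matrix:
[[-1, 0], [0, 4]]
Result: (9 × -1, -8 × 4) = (-9, -32)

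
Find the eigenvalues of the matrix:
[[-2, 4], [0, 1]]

Characteristic equation: det(A - λI) = 0
λ² - (trace)λ + (det) = 0
trace = -2 + 1 = -1, det = (-2)(1) - (4)(0) = -2
λ² - (-1)λ + (-2) = 0
λ = (-1 ± √((-1)² - 4·(-2))) / 2 = (-1 ± √9) / 2
Solving: λ = -2, 1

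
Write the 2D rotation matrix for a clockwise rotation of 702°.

Rotation matrix formula: [[cos θ, -sin θ], [sin θ, cos θ]]
A clockwise rotation by 702° is equivalent to a counterclockwise rotation by -702°.
For θ = -702°:
cos(-702°) = 0.9511
sin(-702°) = 0.3090
Result: [[0.9511, -0.3090], [0.3090, 0.9511]]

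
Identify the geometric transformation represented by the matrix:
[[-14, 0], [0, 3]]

This matrix represents: non-uniform scaling by sx = -14, sy = 3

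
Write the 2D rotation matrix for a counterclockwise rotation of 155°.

Rotation matrix formula: [[cos θ, -sin θ], [sin θ, cos θ]]
For θ = 155°:
cos(155°) = -0.9063
sin(155°) = 0.4226
Result: [[-0.9063, -0.4226], [0.4226, -0.9063]]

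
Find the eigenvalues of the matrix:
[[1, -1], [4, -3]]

Characteristic equation: det(A - λI) = 0
λ² - (trace)λ + (det) = 0
trace = 1 + -3 = -2, det = (1)(-3) - (-1)(4) = 1
λ² - (-2)λ + (1) = 0
λ = (-2 ± √((-2)² - 4·(1))) / 2 = (-2 ± √0) / 2
Solving: λ = -1, -1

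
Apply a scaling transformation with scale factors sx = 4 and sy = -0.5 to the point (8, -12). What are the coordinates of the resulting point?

Scaling matrix:
[[4, 0], [0, -0.50]]
Result: (8 × 4, -12 × -0.5) = (32, 6)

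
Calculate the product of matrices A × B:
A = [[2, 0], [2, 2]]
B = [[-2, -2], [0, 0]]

Matrix multiplication:
C[0][0] = 2×-2 + 0×0 = -4
C[0][1] = 2×-2 + 0×0 = -4
C[1][0] = 2×-2 + 2×0 = -4
C[1][1] = 2×-2 + 2×0 = -4
Result: [[-4, -4], [-4, -4]]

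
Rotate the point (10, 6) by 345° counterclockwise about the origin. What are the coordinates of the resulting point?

Rotation matrix for 345°: [[cos 345°, -sin 345°], [sin 345°, cos 345°]] ≈ [[0.965926, 0.258819], [-0.258819, 0.965926]]
[[0.965926, 0.258819], [-0.258819, 0.965926]] × [10, 6]ᵀ ≈ [11.2122, 3.2074]ᵀ
Result: (11.2122, 3.2074)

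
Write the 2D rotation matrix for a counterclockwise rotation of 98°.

Rotation matrix formula: [[cos θ, -sin θ], [sin θ, cos θ]]
For θ = 98°:
cos(98°) = -0.1392
sin(98°) = 0.9903
Result: [[-0.1392, -0.9903], [0.9903, -0.1392]]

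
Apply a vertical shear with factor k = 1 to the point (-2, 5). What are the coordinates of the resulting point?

Shear matrix for vertical shear with factor k = 1:
[[1, 0], [1, 1]]
Result: (-2, 5) → (-2, 3)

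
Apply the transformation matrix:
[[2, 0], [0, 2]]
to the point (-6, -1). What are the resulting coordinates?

Matrix multiplication:
[[2, 0], [0, 2]] × [-6, -1]ᵀ
= [(2)(-6) + (0)(-1), (0)(-6) + (2)(-1)]ᵀ
= [-12, -2]ᵀ
Result: (-12, -2)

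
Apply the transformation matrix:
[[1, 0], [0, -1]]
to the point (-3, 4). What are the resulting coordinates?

Matrix multiplication:
[[1, 0], [0, -1]] × [-3, 4]ᵀ
= [(1)(-3) + (0)(4), (0)(-3) + (-1)(4)]ᵀ
= [-3, -4]ᵀ
Result: (-3, -4)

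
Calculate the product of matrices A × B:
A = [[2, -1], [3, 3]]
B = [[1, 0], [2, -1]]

Matrix multiplication:
C[0][0] = 2×1 + -1×2 = 0
C[0][1] = 2×0 + -1×-1 = 1
C[1][0] = 3×1 + 3×2 = 9
C[1][1] = 3×0 + 3×-1 = -3
Result: [[0, 1], [9, -3]]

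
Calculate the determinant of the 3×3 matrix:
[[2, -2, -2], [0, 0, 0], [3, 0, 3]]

Expansion along first row:
det = 2·det([[0,0],[0,3]]) - -2·det([[0,0],[3,3]]) + -2·det([[0,0],[3,0]])
    = 2·(0·3 - 0·0) - -2·(0·3 - 0·3) + -2·(0·0 - 0·3)
    = 2·0 - -2·0 + -2·0
    = 0 + 0 + 0 = 0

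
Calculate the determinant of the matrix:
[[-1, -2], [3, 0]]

For a 2×2 matrix [[a, b], [c, d]], det = ad - bc
det = (-1)(0) - (-2)(3) = 0 - -6 = 6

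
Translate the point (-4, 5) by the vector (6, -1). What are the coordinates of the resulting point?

Translation by (6, -1) (homogeneous matrix [[1, 0, 6], [0, 1, -1], [0, 0, 1]]):
x' = -4 + 6 = 2
y' = 5 + -1 = 4
Result: (2, 4)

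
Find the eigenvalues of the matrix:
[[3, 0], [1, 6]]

Characteristic equation: det(A - λI) = 0
λ² - (trace)λ + (det) = 0
trace = 3 + 6 = 9, det = (3)(6) - (0)(1) = 18
λ² - (9)λ + (18) = 0
λ = (9 ± √((9)² - 4·(18))) / 2 = (9 ± √9) / 2
Solving: λ = 3, 6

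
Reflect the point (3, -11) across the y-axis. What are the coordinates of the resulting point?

Reflection across y-axis: (3, -11) → (-3, -11)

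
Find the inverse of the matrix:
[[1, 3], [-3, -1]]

For [[a,b],[c,d]], inverse = (1/det)·[[d,-b],[-c,a]]
det = (1)(-1) - (3)(-3) = -1 - -9 = 8
Inverse = (1/8)·[[-1, -3], [3, 1]]
= [[-1/8, -3/8], [3/8, 1/8]]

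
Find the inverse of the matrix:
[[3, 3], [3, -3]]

For [[a,b],[c,d]], inverse = (1/det)·[[d,-b],[-c,a]]
det = (3)(-3) - (3)(3) = -9 - 9 = -18
Inverse = (1/-18)·[[-3, -3], [-3, 3]]
= [[1/6, 1/6], [1/6, -1/6]]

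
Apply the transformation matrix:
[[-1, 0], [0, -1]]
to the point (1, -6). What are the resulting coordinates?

Matrix multiplication:
[[-1, 0], [0, -1]] × [1, -6]ᵀ
= [(-1)(1) + (0)(-6), (0)(1) + (-1)(-6)]ᵀ
= [-1, 6]ᵀ
Result: (-1, 6)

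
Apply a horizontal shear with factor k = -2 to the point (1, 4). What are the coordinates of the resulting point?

Shear matrix for horizontal shear with factor k = -2:
[[1, -2], [0, 1]]
Result: (1, 4) → (-7, 4)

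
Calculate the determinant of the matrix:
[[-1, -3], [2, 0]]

For a 2×2 matrix [[a, b], [c, d]], det = ad - bc
det = (-1)(0) - (-3)(2) = 0 - -6 = 6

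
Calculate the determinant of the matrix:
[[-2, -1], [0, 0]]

For a 2×2 matrix [[a, b], [c, d]], det = ad - bc
det = (-2)(0) - (-1)(0) = 0 - 0 = 0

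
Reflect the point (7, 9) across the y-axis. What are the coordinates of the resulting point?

Reflection across y-axis: (7, 9) → (-7, 9)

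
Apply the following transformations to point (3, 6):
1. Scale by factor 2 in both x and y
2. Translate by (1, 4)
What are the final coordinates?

Step 1: Scale (3, 6) by 2 → (6, 12)
Step 2: Translate by (1, 4) → (7, 16)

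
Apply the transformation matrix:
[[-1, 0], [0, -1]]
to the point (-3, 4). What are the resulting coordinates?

Matrix multiplication:
[[-1, 0], [0, -1]] × [-3, 4]ᵀ
= [(-1)(-3) + (0)(4), (0)(-3) + (-1)(4)]ᵀ
= [3, -4]ᵀ
Result: (3, -4)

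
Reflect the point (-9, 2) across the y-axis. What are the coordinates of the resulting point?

Reflection across y-axis: (-9, 2) → (9, 2)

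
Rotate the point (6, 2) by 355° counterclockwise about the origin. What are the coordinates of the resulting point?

Rotation matrix for 355°: [[cos 355°, -sin 355°], [sin 355°, cos 355°]] ≈ [[0.996195, 0.087156], [-0.087156, 0.996195]]
[[0.996195, 0.087156], [-0.087156, 0.996195]] × [6, 2]ᵀ ≈ [6.1515, 1.4695]ᵀ
Result: (6.1515, 1.4695)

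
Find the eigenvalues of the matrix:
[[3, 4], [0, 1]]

Characteristic equation: det(A - λI) = 0
λ² - (trace)λ + (det) = 0
trace = 3 + 1 = 4, det = (3)(1) - (4)(0) = 3
λ² - (4)λ + (3) = 0
λ = (4 ± √((4)² - 4·(3))) / 2 = (4 ± √4) / 2
Solving: λ = 1, 3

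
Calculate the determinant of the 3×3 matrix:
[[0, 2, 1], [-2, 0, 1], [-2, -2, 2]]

Expansion along first row:
det = 0·det([[0,1],[-2,2]]) - 2·det([[-2,1],[-2,2]]) + 1·det([[-2,0],[-2,-2]])
    = 0·(0·2 - 1·-2) - 2·(-2·2 - 1·-2) + 1·(-2·-2 - 0·-2)
    = 0·2 - 2·-2 + 1·4
    = 0 + 4 + 4 = 8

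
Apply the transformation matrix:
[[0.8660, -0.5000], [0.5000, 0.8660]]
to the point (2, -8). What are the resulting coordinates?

Matrix multiplication:
[[0.8660, -0.5000], [0.5000, 0.8660]] × [2, -8]ᵀ
= [(0.8660)(2) + (-0.5000)(-8), (0.5000)(2) + (0.8660)(-8)]ᵀ
= [5.7320, -5.9280]ᵀ
Result: (5.7320, -5.9280)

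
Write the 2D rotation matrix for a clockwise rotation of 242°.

Rotation matrix formula: [[cos θ, -sin θ], [sin θ, cos θ]]
A clockwise rotation by 242° is equivalent to a counterclockwise rotation by -242°.
For θ = -242°:
cos(-242°) = -0.4695
sin(-242°) = 0.8829
Result: [[-0.4695, -0.8829], [0.8829, -0.4695]]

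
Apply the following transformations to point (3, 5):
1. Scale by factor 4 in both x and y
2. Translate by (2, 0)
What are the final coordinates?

Step 1: Scale (3, 5) by 4 → (12, 20)
Step 2: Translate by (2, 0) → (14, 20)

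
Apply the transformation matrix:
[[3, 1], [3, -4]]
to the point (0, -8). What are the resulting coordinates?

Matrix multiplication:
[[3, 1], [3, -4]] × [0, -8]ᵀ
= [(3)(0) + (1)(-8), (3)(0) + (-4)(-8)]ᵀ
= [-8, 32]ᵀ
Result: (-8, 32)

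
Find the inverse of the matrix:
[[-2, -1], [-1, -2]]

For [[a,b],[c,d]], inverse = (1/det)·[[d,-b],[-c,a]]
det = (-2)(-2) - (-1)(-1) = 4 - 1 = 3
Inverse = (1/3)·[[-2, 1], [1, -2]]
= [[-2/3, 1/3], [1/3, -2/3]]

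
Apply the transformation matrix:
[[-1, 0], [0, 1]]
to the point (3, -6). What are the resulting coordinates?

Matrix multiplication:
[[-1, 0], [0, 1]] × [3, -6]ᵀ
= [(-1)(3) + (0)(-6), (0)(3) + (1)(-6)]ᵀ
= [-3, -6]ᵀ
Result: (-3, -6)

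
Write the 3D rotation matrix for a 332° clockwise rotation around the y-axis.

Rotation matrix for clockwise 332° around y-axis:
A clockwise rotation by 332° is a counterclockwise rotation by -332°.
cos(-332°) = 0.8829, sin(-332°) = 0.4695
Result: [[0.8829, 0, 0.4695], [0, 1, 0], [-0.4695, 0, 0.8829]]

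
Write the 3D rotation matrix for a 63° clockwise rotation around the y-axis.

Rotation matrix for clockwise 63° around y-axis:
A clockwise rotation by 63° is a counterclockwise rotation by -63°.
cos(-63°) = 0.4540, sin(-63°) = -0.8910
Result: [[0.4540, 0, -0.8910], [0, 1, 0], [0.8910, 0, 0.4540]]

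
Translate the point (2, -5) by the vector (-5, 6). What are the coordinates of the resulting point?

Translation by (-5, 6) (homogeneous matrix [[1, 0, -5], [0, 1, 6], [0, 0, 1]]):
x' = 2 + -5 = -3
y' = -5 + 6 = 1
Result: (-3, 1)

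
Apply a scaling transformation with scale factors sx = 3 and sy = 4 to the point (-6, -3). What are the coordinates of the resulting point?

Scaling matrix:
[[3, 0], [0, 4]]
Result: (-6 × 3, -3 × 4) = (-18, -12)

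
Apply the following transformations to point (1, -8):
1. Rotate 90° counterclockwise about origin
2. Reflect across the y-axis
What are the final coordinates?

Step 1: Rotate 90° → (8, 1)
Step 2: Reflect across y-axis → (-8, 1)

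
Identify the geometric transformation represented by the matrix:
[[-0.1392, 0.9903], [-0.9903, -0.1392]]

This matrix represents: rotation by 262° counterclockwise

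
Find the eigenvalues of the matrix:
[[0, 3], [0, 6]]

Characteristic equation: det(A - λI) = 0
λ² - (trace)λ + (det) = 0
trace = 0 + 6 = 6, det = (0)(6) - (3)(0) = 0
λ² - (6)λ + (0) = 0
λ = (6 ± √((6)² - 4·(0))) / 2 = (6 ± √36) / 2
Solving: λ = 0, 6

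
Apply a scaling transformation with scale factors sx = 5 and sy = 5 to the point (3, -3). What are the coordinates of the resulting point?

Scaling matrix:
[[5, 0], [0, 5]]
Result: (3 × 5, -3 × 5) = (15, -15)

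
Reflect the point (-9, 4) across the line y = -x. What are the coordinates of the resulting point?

Reflection across line y = -x: (-9, 4) → (-4, 9)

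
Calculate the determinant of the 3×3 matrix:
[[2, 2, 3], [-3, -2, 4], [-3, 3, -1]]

Expansion along first row:
det = 2·det([[-2,4],[3,-1]]) - 2·det([[-3,4],[-3,-1]]) + 3·det([[-3,-2],[-3,3]])
    = 2·(-2·-1 - 4·3) - 2·(-3·-1 - 4·-3) + 3·(-3·3 - -2·-3)
    = 2·-10 - 2·15 + 3·-15
    = -20 + -30 + -45 = -95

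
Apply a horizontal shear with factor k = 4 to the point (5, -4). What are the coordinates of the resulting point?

Shear matrix for horizontal shear with factor k = 4:
[[1, 4], [0, 1]]
Result: (5, -4) → (-11, -4)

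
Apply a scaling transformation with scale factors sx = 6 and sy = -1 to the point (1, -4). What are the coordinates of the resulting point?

Scaling matrix:
[[6, 0], [0, -1]]
Result: (1 × 6, -4 × -1) = (6, 4)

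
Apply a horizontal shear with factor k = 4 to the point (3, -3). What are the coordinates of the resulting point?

Shear matrix for horizontal shear with factor k = 4:
[[1, 4], [0, 1]]
Result: (3, -3) → (-9, -3)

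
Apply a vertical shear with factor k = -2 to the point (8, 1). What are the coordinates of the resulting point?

Shear matrix for vertical shear with factor k = -2:
[[1, 0], [-2, 1]]
Result: (8, 1) → (8, -15)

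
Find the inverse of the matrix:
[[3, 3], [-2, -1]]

For [[a,b],[c,d]], inverse = (1/det)·[[d,-b],[-c,a]]
det = (3)(-1) - (3)(-2) = -3 - -6 = 3
Inverse = (1/3)·[[-1, -3], [2, 3]]
= [[-1/3, -1], [2/3, 1]]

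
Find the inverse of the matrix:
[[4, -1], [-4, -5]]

For [[a,b],[c,d]], inverse = (1/det)·[[d,-b],[-c,a]]
det = (4)(-5) - (-1)(-4) = -20 - 4 = -24
Inverse = (1/-24)·[[-5, 1], [4, 4]]
= [[5/24, -1/24], [-1/6, -1/6]]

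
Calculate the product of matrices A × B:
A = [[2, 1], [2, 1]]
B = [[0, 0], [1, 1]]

Matrix multiplication:
C[0][0] = 2×0 + 1×1 = 1
C[0][1] = 2×0 + 1×1 = 1
C[1][0] = 2×0 + 1×1 = 1
C[1][1] = 2×0 + 1×1 = 1
Result: [[1, 1], [1, 1]]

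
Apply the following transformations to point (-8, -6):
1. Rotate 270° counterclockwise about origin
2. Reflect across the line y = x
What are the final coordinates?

Step 1: Rotate 270° → (-6, 8)
Step 2: Reflect across line y = x → (8, -6)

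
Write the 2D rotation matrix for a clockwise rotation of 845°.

Rotation matrix formula: [[cos θ, -sin θ], [sin θ, cos θ]]
A clockwise rotation by 845° is equivalent to a counterclockwise rotation by -845°.
For θ = -845°:
cos(-845°) = -0.5736
sin(-845°) = -0.8192
Result: [[-0.5736, 0.8192], [-0.8192, -0.5736]]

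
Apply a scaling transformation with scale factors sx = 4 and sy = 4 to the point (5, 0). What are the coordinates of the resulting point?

Scaling matrix:
[[4, 0], [0, 4]]
Result: (5 × 4, 0 × 4) = (20, 0)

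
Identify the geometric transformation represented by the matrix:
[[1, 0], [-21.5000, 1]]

This matrix represents: vertical shear with factor -21.5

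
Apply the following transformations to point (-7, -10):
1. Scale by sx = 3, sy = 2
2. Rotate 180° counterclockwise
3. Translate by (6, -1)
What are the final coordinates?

Step 1: Scale → (-21, -20)
Step 2: Rotate 180° → (21, 20)
Step 3: Translate → (27, 19)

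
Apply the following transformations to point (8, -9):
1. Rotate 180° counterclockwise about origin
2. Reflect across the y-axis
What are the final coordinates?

Step 1: Rotate 180° → (-8, 9)
Step 2: Reflect across y-axis → (8, 9)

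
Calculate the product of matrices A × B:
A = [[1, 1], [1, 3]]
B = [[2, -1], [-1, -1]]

Matrix multiplication:
C[0][0] = 1×2 + 1×-1 = 1
C[0][1] = 1×-1 + 1×-1 = -2
C[1][0] = 1×2 + 3×-1 = -1
C[1][1] = 1×-1 + 3×-1 = -4
Result: [[1, -2], [-1, -4]]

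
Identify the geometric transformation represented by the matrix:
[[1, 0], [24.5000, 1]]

This matrix represents: vertical shear with factor 24.5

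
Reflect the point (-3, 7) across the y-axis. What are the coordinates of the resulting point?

Reflection across y-axis: (-3, 7) → (3, 7)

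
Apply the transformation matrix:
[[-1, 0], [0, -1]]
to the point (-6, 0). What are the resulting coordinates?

Matrix multiplication:
[[-1, 0], [0, -1]] × [-6, 0]ᵀ
= [(-1)(-6) + (0)(0), (0)(-6) + (-1)(0)]ᵀ
= [6, 0]ᵀ
Result: (6, 0)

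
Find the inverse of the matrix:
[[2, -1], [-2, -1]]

For [[a,b],[c,d]], inverse = (1/det)·[[d,-b],[-c,a]]
det = (2)(-1) - (-1)(-2) = -2 - 2 = -4
Inverse = (1/-4)·[[-1, 1], [2, 2]]
= [[1/4, -1/4], [-1/2, -1/2]]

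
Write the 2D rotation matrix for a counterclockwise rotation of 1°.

Rotation matrix formula: [[cos θ, -sin θ], [sin θ, cos θ]]
For θ = 1°:
cos(1°) = 0.9998
sin(1°) = 0.0175
Result: [[0.9998, -0.0175], [0.0175, 0.9998]]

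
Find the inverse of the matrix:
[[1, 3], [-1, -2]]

For [[a,b],[c,d]], inverse = (1/det)·[[d,-b],[-c,a]]
det = (1)(-2) - (3)(-1) = -2 - -3 = 1
Inverse = [[-2, -3], [1, 1]]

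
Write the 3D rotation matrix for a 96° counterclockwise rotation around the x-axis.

Rotation matrix for counterclockwise 96° around x-axis:
cos(96°) = -0.1045, sin(96°) = 0.9945
Result: [[1, 0, 0], [0, -0.1045, -0.9945], [0, 0.9945, -0.1045]]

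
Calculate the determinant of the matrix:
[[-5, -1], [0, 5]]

For a 2×2 matrix [[a, b], [c, d]], det = ad - bc
det = (-5)(5) - (-1)(0) = -25 - 0 = -25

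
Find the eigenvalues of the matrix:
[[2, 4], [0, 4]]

Characteristic equation: det(A - λI) = 0
λ² - (trace)λ + (det) = 0
trace = 2 + 4 = 6, det = (2)(4) - (4)(0) = 8
λ² - (6)λ + (8) = 0
λ = (6 ± √((6)² - 4·(8))) / 2 = (6 ± √4) / 2
Solving: λ = 2, 4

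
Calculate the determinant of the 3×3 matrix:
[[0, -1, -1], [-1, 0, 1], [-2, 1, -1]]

Expansion along first row:
det = 0·det([[0,1],[1,-1]]) - -1·det([[-1,1],[-2,-1]]) + -1·det([[-1,0],[-2,1]])
    = 0·(0·-1 - 1·1) - -1·(-1·-1 - 1·-2) + -1·(-1·1 - 0·-2)
    = 0·-1 - -1·3 + -1·-1
    = 0 + 3 + 1 = 4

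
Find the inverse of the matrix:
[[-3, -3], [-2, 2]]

For [[a,b],[c,d]], inverse = (1/det)·[[d,-b],[-c,a]]
det = (-3)(2) - (-3)(-2) = -6 - 6 = -12
Inverse = (1/-12)·[[2, 3], [2, -3]]
= [[-1/6, -1/4], [-1/6, 1/4]]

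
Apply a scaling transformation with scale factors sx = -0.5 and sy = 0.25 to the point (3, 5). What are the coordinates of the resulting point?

Scaling matrix:
[[-0.50, 0], [0, 0.25]]
Result: (3 × -0.5, 5 × 0.25) = (-1.5, 1.25)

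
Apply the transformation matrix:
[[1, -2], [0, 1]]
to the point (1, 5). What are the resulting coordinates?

Matrix multiplication:
[[1, -2], [0, 1]] × [1, 5]ᵀ
= [(1)(1) + (-2)(5), (0)(1) + (1)(5)]ᵀ
= [-9, 5]ᵀ
Result: (-9, 5)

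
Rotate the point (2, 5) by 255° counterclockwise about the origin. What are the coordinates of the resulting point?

Rotation matrix for 255°: [[cos 255°, -sin 255°], [sin 255°, cos 255°]] ≈ [[-0.258819, 0.965926], [-0.965926, -0.258819]]
[[-0.258819, 0.965926], [-0.965926, -0.258819]] × [2, 5]ᵀ ≈ [4.3120, -3.2259]ᵀ
Result: (4.3120, -3.2259)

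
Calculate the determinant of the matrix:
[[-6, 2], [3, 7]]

For a 2×2 matrix [[a, b], [c, d]], det = ad - bc
det = (-6)(7) - (2)(3) = -42 - 6 = -48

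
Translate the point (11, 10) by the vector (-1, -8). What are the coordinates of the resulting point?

Translation by (-1, -8) (homogeneous matrix [[1, 0, -1], [0, 1, -8], [0, 0, 1]]):
x' = 11 + -1 = 10
y' = 10 + -8 = 2
Result: (10, 2)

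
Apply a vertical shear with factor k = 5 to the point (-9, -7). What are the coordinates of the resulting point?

Shear matrix for vertical shear with factor k = 5:
[[1, 0], [5, 1]]
Result: (-9, -7) → (-9, -52)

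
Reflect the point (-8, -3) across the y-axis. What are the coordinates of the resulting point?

Reflection across y-axis: (-8, -3) → (8, -3)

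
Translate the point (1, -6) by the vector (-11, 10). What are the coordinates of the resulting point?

Translation by (-11, 10) (homogeneous matrix [[1, 0, -11], [0, 1, 10], [0, 0, 1]]):
x' = 1 + -11 = -10
y' = -6 + 10 = 4
Result: (-10, 4)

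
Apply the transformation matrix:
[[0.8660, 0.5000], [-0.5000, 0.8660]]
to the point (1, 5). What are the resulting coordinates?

Matrix multiplication:
[[0.8660, 0.5000], [-0.5000, 0.8660]] × [1, 5]ᵀ
= [(0.8660)(1) + (0.5000)(5), (-0.5000)(1) + (0.8660)(5)]ᵀ
= [3.3660, 3.8300]ᵀ
Result: (3.3660, 3.8300)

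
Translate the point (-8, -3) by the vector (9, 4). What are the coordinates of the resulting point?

Translation by (9, 4) (homogeneous matrix [[1, 0, 9], [0, 1, 4], [0, 0, 1]]):
x' = -8 + 9 = 1
y' = -3 + 4 = 1
Result: (1, 1)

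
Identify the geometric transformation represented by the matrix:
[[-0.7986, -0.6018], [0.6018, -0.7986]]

This matrix represents: rotation by 143° counterclockwise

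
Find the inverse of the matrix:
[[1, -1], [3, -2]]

For [[a,b],[c,d]], inverse = (1/det)·[[d,-b],[-c,a]]
det = (1)(-2) - (-1)(3) = -2 - -3 = 1
Inverse = [[-2, 1], [-3, 1]]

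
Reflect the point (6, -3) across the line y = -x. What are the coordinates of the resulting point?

Reflection across line y = -x: (6, -3) → (3, -6)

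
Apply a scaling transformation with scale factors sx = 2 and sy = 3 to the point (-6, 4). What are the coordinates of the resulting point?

Scaling matrix:
[[2, 0], [0, 3]]
Result: (-6 × 2, 4 × 3) = (-12, 12)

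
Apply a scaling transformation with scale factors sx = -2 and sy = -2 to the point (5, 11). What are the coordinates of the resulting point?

Scaling matrix:
[[-2, 0], [0, -2]]
Result: (5 × -2, 11 × -2) = (-10, -22)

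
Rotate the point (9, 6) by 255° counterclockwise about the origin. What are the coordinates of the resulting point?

Rotation matrix for 255°: [[cos 255°, -sin 255°], [sin 255°, cos 255°]] ≈ [[-0.258819, 0.965926], [-0.965926, -0.258819]]
[[-0.258819, 0.965926], [-0.965926, -0.258819]] × [9, 6]ᵀ ≈ [3.4662, -10.2462]ᵀ
Result: (3.4662, -10.2462)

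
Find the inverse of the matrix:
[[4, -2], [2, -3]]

For [[a,b],[c,d]], inverse = (1/det)·[[d,-b],[-c,a]]
det = (4)(-3) - (-2)(2) = -12 - -4 = -8
Inverse = (1/-8)·[[-3, 2], [-2, 4]]
= [[3/8, -1/4], [1/4, -1/2]]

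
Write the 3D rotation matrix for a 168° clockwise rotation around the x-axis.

Rotation matrix for clockwise 168° around x-axis:
A clockwise rotation by 168° is a counterclockwise rotation by -168°.
cos(-168°) = -0.9781, sin(-168°) = -0.2079
Result: [[1, 0, 0], [0, -0.9781, 0.2079], [0, -0.2079, -0.9781]]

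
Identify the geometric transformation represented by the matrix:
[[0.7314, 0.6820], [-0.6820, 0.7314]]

This matrix represents: rotation by 317° counterclockwise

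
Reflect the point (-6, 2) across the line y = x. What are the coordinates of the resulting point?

Reflection across line y = x: (-6, 2) → (2, -6)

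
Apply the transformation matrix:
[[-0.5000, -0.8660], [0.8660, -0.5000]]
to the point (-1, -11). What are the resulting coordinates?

Matrix multiplication:
[[-0.5000, -0.8660], [0.8660, -0.5000]] × [-1, -11]ᵀ
= [(-0.5000)(-1) + (-0.8660)(-11), (0.8660)(-1) + (-0.5000)(-11)]ᵀ
= [10.0260, 4.6340]ᵀ
Result: (10.0260, 4.6340)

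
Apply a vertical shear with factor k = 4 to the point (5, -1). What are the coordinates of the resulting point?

Shear matrix for vertical shear with factor k = 4:
[[1, 0], [4, 1]]
Result: (5, -1) → (5, 19)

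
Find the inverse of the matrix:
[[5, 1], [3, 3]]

For [[a,b],[c,d]], inverse = (1/det)·[[d,-b],[-c,a]]
det = (5)(3) - (1)(3) = 15 - 3 = 12
Inverse = (1/12)·[[3, -1], [-3, 5]]
= [[1/4, -1/12], [-1/4, 5/12]]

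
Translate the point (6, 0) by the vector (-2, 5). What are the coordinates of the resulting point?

Translation by (-2, 5) (homogeneous matrix [[1, 0, -2], [0, 1, 5], [0, 0, 1]]):
x' = 6 + -2 = 4
y' = 0 + 5 = 5
Result: (4, 5)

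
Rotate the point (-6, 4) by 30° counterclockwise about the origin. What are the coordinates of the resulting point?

Rotation matrix for 30°: [[cos 30°, -sin 30°], [sin 30°, cos 30°]] ≈ [[0.866025, -0.500000], [0.500000, 0.866025]]
[[0.866025, -0.500000], [0.500000, 0.866025]] × [-6, 4]ᵀ ≈ [-7.1962, 0.4641]ᵀ
Result: (-7.1962, 0.4641)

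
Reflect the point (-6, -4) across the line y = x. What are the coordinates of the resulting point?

Reflection across line y = x: (-6, -4) → (-4, -6)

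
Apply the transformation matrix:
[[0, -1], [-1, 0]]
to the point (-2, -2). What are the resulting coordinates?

Matrix multiplication:
[[0, -1], [-1, 0]] × [-2, -2]ᵀ
= [(0)(-2) + (-1)(-2), (-1)(-2) + (0)(-2)]ᵀ
= [2, 2]ᵀ
Result: (2, 2)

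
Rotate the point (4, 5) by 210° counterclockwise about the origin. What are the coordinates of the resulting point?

Rotation matrix for 210°: [[cos 210°, -sin 210°], [sin 210°, cos 210°]] ≈ [[-0.866025, 0.500000], [-0.500000, -0.866025]]
[[-0.866025, 0.500000], [-0.500000, -0.866025]] × [4, 5]ᵀ ≈ [-0.9641, -6.3301]ᵀ
Result: (-0.9641, -6.3301)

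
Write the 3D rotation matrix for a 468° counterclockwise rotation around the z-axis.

Rotation matrix for counterclockwise 468° around z-axis:
cos(468°) = -0.3090, sin(468°) = 0.9511
Result: [[-0.3090, -0.9511, 0], [0.9511, -0.3090, 0], [0, 0, 1]]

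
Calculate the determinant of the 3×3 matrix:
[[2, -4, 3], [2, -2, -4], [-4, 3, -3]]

Expansion along first row:
det = 2·det([[-2,-4],[3,-3]]) - -4·det([[2,-4],[-4,-3]]) + 3·det([[2,-2],[-4,3]])
    = 2·(-2·-3 - -4·3) - -4·(2·-3 - -4·-4) + 3·(2·3 - -2·-4)
    = 2·18 - -4·-22 + 3·-2
    = 36 + -88 + -6 = -58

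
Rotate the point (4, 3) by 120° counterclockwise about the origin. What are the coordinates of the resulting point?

Rotation matrix for 120°: [[cos 120°, -sin 120°], [sin 120°, cos 120°]] ≈ [[-0.500000, -0.866025], [0.866025, -0.500000]]
[[-0.500000, -0.866025], [0.866025, -0.500000]] × [4, 3]ᵀ ≈ [-4.5981, 1.9641]ᵀ
Result: (-4.5981, 1.9641)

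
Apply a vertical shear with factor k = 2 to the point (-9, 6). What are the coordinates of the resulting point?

Shear matrix for vertical shear with factor k = 2:
[[1, 0], [2, 1]]
Result: (-9, 6) → (-9, -12)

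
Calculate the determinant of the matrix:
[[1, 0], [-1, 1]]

For a 2×2 matrix [[a, b], [c, d]], det = ad - bc
det = (1)(1) - (0)(-1) = 1 - 0 = 1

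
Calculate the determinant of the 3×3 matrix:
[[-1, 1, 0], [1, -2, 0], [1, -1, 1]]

Expansion along first row:
det = -1·det([[-2,0],[-1,1]]) - 1·det([[1,0],[1,1]]) + 0·det([[1,-2],[1,-1]])
    = -1·(-2·1 - 0·-1) - 1·(1·1 - 0·1) + 0·(1·-1 - -2·1)
    = -1·-2 - 1·1 + 0·1
    = 2 + -1 + 0 = 1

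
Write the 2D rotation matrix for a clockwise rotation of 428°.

Rotation matrix formula: [[cos θ, -sin θ], [sin θ, cos θ]]
A clockwise rotation by 428° is equivalent to a counterclockwise rotation by -428°.
For θ = -428°:
cos(-428°) = 0.3746
sin(-428°) = -0.9272
Result: [[0.3746, 0.9272], [-0.9272, 0.3746]]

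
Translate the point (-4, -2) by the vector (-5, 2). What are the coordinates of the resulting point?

Translation by (-5, 2) (homogeneous matrix [[1, 0, -5], [0, 1, 2], [0, 0, 1]]):
x' = -4 + -5 = -9
y' = -2 + 2 = 0
Result: (-9, 0)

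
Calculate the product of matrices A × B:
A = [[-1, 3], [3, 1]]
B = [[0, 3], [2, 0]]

Matrix multiplication:
C[0][0] = -1×0 + 3×2 = 6
C[0][1] = -1×3 + 3×0 = -3
C[1][0] = 3×0 + 1×2 = 2
C[1][1] = 3×3 + 1×0 = 9
Result: [[6, -3], [2, 9]]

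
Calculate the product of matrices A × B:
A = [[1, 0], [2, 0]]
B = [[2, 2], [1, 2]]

Matrix multiplication:
C[0][0] = 1×2 + 0×1 = 2
C[0][1] = 1×2 + 0×2 = 2
C[1][0] = 2×2 + 0×1 = 4
C[1][1] = 2×2 + 0×2 = 4
Result: [[2, 2], [4, 4]]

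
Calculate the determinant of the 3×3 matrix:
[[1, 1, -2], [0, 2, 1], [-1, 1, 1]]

Expansion along first row:
det = 1·det([[2,1],[1,1]]) - 1·det([[0,1],[-1,1]]) + -2·det([[0,2],[-1,1]])
    = 1·(2·1 - 1·1) - 1·(0·1 - 1·-1) + -2·(0·1 - 2·-1)
    = 1·1 - 1·1 + -2·2
    = 1 + -1 + -4 = -4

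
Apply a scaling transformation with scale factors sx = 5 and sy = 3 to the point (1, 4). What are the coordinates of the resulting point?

Scaling matrix:
[[5, 0], [0, 3]]
Result: (1 × 5, 4 × 3) = (5, 12)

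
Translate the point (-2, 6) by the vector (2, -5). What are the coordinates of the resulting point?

Translation by (2, -5) (homogeneous matrix [[1, 0, 2], [0, 1, -5], [0, 0, 1]]):
x' = -2 + 2 = 0
y' = 6 + -5 = 1
Result: (0, 1)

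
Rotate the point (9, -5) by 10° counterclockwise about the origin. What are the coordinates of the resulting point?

Rotation matrix for 10°: [[cos 10°, -sin 10°], [sin 10°, cos 10°]] ≈ [[0.984808, -0.173648], [0.173648, 0.984808]]
[[0.984808, -0.173648], [0.173648, 0.984808]] × [9, -5]ᵀ ≈ [9.7315, -3.3612]ᵀ
Result: (9.7315, -3.3612)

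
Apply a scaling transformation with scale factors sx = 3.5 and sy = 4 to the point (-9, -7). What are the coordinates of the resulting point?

Scaling matrix:
[[3.50, 0], [0, 4]]
Result: (-9 × 3.5, -7 × 4) = (-31.5, -28)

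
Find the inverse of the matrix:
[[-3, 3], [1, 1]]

For [[a,b],[c,d]], inverse = (1/det)·[[d,-b],[-c,a]]
det = (-3)(1) - (3)(1) = -3 - 3 = -6
Inverse = (1/-6)·[[1, -3], [-1, -3]]
= [[-1/6, 1/2], [1/6, 1/2]]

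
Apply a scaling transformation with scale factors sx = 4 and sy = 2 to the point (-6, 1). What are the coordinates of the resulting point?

Scaling matrix:
[[4, 0], [0, 2]]
Result: (-6 × 4, 1 × 2) = (-24, 2)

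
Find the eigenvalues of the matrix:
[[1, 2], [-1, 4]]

Characteristic equation: det(A - λI) = 0
λ² - (trace)λ + (det) = 0
trace = 1 + 4 = 5, det = (1)(4) - (2)(-1) = 6
λ² - (5)λ + (6) = 0
λ = (5 ± √((5)² - 4·(6))) / 2 = (5 ± √1) / 2
Solving: λ = 2, 3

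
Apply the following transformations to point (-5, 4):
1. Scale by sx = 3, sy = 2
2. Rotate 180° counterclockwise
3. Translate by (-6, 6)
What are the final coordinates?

Step 1: Scale → (-15, 8)
Step 2: Rotate 180° → (15, -8)
Step 3: Translate → (9, -2)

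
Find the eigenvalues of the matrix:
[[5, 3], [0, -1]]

Characteristic equation: det(A - λI) = 0
λ² - (trace)λ + (det) = 0
trace = 5 + -1 = 4, det = (5)(-1) - (3)(0) = -5
λ² - (4)λ + (-5) = 0
λ = (4 ± √((4)² - 4·(-5))) / 2 = (4 ± √36) / 2
Solving: λ = -1, 5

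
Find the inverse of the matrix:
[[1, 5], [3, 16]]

For [[a,b],[c,d]], inverse = (1/det)·[[d,-b],[-c,a]]
det = (1)(16) - (5)(3) = 16 - 15 = 1
Inverse = [[16, -5], [-3, 1]]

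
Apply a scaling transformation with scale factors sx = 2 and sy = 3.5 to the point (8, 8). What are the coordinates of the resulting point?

Scaling matrix:
[[2, 0], [0, 3.50]]
Result: (8 × 2, 8 × 3.5) = (16, 28)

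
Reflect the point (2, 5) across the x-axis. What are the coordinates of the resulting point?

Reflection across x-axis: (2, 5) → (2, -5)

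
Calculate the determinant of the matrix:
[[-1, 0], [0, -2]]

For a 2×2 matrix [[a, b], [c, d]], det = ad - bc
det = (-1)(-2) - (0)(0) = 2 - 0 = 2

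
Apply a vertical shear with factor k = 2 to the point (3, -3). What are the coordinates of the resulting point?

Shear matrix for vertical shear with factor k = 2:
[[1, 0], [2, 1]]
Result: (3, -3) → (3, 3)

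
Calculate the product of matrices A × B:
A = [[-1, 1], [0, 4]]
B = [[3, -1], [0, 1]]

Matrix multiplication:
C[0][0] = -1×3 + 1×0 = -3
C[0][1] = -1×-1 + 1×1 = 2
C[1][0] = 0×3 + 4×0 = 0
C[1][1] = 0×-1 + 4×1 = 4
Result: [[-3, 2], [0, 4]]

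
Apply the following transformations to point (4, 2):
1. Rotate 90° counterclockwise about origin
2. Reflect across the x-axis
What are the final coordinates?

Step 1: Rotate 90° → (-2, 4)
Step 2: Reflect across x-axis → (-2, -4)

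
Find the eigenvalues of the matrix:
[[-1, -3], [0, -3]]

Characteristic equation: det(A - λI) = 0
λ² - (trace)λ + (det) = 0
trace = -1 + -3 = -4, det = (-1)(-3) - (-3)(0) = 3
λ² - (-4)λ + (3) = 0
λ = (-4 ± √((-4)² - 4·(3))) / 2 = (-4 ± √4) / 2
Solving: λ = -3, -1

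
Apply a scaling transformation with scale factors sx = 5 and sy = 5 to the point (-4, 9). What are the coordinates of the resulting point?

Scaling matrix:
[[5, 0], [0, 5]]
Result: (-4 × 5, 9 × 5) = (-20, 45)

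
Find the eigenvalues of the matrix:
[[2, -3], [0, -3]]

Characteristic equation: det(A - λI) = 0
λ² - (trace)λ + (det) = 0
trace = 2 + -3 = -1, det = (2)(-3) - (-3)(0) = -6
λ² - (-1)λ + (-6) = 0
λ = (-1 ± √((-1)² - 4·(-6))) / 2 = (-1 ± √25) / 2
Solving: λ = -3, 2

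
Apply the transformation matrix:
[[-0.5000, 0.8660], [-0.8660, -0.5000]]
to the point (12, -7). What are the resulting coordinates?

Matrix multiplication:
[[-0.5000, 0.8660], [-0.8660, -0.5000]] × [12, -7]ᵀ
= [(-0.5000)(12) + (0.8660)(-7), (-0.8660)(12) + (-0.5000)(-7)]ᵀ
= [-12.0620, -6.8920]ᵀ
Result: (-12.0620, -6.8920)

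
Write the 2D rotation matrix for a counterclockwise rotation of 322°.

Rotation matrix formula: [[cos θ, -sin θ], [sin θ, cos θ]]
For θ = 322°:
cos(322°) = 0.7880
sin(322°) = -0.6157
Result: [[0.7880, 0.6157], [-0.6157, 0.7880]]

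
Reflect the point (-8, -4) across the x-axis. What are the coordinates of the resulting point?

Reflection across x-axis: (-8, -4) → (-8, 4)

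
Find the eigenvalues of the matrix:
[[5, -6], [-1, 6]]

Characteristic equation: det(A - λI) = 0
λ² - (trace)λ + (det) = 0
trace = 5 + 6 = 11, det = (5)(6) - (-6)(-1) = 24
λ² - (11)λ + (24) = 0
λ = (11 ± √((11)² - 4·(24))) / 2 = (11 ± √25) / 2
Solving: λ = 3, 8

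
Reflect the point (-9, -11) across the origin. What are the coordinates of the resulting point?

Reflection across origin: (-9, -11) → (9, 11)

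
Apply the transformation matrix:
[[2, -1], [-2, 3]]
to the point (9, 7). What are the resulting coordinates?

Matrix multiplication:
[[2, -1], [-2, 3]] × [9, 7]ᵀ
= [(2)(9) + (-1)(7), (-2)(9) + (3)(7)]ᵀ
= [11, 3]ᵀ
Result: (11, 3)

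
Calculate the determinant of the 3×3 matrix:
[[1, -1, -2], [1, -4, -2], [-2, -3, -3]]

Expansion along first row:
det = 1·det([[-4,-2],[-3,-3]]) - -1·det([[1,-2],[-2,-3]]) + -2·det([[1,-4],[-2,-3]])
    = 1·(-4·-3 - -2·-3) - -1·(1·-3 - -2·-2) + -2·(1·-3 - -4·-2)
    = 1·6 - -1·-7 + -2·-11
    = 6 + -7 + 22 = 21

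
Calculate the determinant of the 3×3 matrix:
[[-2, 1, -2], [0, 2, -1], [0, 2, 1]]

Expansion along first row:
det = -2·det([[2,-1],[2,1]]) - 1·det([[0,-1],[0,1]]) + -2·det([[0,2],[0,2]])
    = -2·(2·1 - -1·2) - 1·(0·1 - -1·0) + -2·(0·2 - 2·0)
    = -2·4 - 1·0 + -2·0
    = -8 + 0 + 0 = -8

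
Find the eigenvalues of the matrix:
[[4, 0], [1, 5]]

Characteristic equation: det(A - λI) = 0
λ² - (trace)λ + (det) = 0
trace = 4 + 5 = 9, det = (4)(5) - (0)(1) = 20
λ² - (9)λ + (20) = 0
λ = (9 ± √((9)² - 4·(20))) / 2 = (9 ± √1) / 2
Solving: λ = 4, 5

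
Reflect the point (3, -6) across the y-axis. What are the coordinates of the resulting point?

Reflection across y-axis: (3, -6) → (-3, -6)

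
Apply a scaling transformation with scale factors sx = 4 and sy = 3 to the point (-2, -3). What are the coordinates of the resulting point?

Scaling matrix:
[[4, 0], [0, 3]]
Result: (-2 × 4, -3 × 3) = (-8, -9)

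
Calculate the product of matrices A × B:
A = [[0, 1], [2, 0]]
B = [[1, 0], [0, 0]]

Matrix multiplication:
C[0][0] = 0×1 + 1×0 = 0
C[0][1] = 0×0 + 1×0 = 0
C[1][0] = 2×1 + 0×0 = 2
C[1][1] = 2×0 + 0×0 = 0
Result: [[0, 0], [2, 0]]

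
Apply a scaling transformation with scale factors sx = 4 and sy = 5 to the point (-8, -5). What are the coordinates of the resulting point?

Scaling matrix:
[[4, 0], [0, 5]]
Result: (-8 × 4, -5 × 5) = (-32, -25)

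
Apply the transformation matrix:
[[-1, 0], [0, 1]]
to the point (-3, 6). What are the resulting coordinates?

Matrix multiplication:
[[-1, 0], [0, 1]] × [-3, 6]ᵀ
= [(-1)(-3) + (0)(6), (0)(-3) + (1)(6)]ᵀ
= [3, 6]ᵀ
Result: (3, 6)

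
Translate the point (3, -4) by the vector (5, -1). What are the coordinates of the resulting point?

Translation by (5, -1) (homogeneous matrix [[1, 0, 5], [0, 1, -1], [0, 0, 1]]):
x' = 3 + 5 = 8
y' = -4 + -1 = -5
Result: (8, -5)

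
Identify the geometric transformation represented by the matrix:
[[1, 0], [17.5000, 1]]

This matrix represents: vertical shear with factor 17.5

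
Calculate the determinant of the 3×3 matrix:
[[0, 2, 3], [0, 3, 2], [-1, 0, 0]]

Expansion along first row:
det = 0·det([[3,2],[0,0]]) - 2·det([[0,2],[-1,0]]) + 3·det([[0,3],[-1,0]])
    = 0·(3·0 - 2·0) - 2·(0·0 - 2·-1) + 3·(0·0 - 3·-1)
    = 0·0 - 2·2 + 3·3
    = 0 + -4 + 9 = 5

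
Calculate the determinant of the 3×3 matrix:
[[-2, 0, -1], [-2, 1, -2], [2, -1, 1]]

Expansion along first row:
det = -2·det([[1,-2],[-1,1]]) - 0·det([[-2,-2],[2,1]]) + -1·det([[-2,1],[2,-1]])
    = -2·(1·1 - -2·-1) - 0·(-2·1 - -2·2) + -1·(-2·-1 - 1·2)
    = -2·-1 - 0·2 + -1·0
    = 2 + 0 + 0 = 2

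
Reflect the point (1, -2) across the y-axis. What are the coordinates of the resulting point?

Reflection across y-axis: (1, -2) → (-1, -2)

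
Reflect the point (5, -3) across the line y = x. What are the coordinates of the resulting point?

Reflection across line y = x: (5, -3) → (-3, 5)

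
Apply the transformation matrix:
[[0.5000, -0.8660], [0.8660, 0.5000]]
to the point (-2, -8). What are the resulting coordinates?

Matrix multiplication:
[[0.5000, -0.8660], [0.8660, 0.5000]] × [-2, -8]ᵀ
= [(0.5000)(-2) + (-0.8660)(-8), (0.8660)(-2) + (0.5000)(-8)]ᵀ
= [5.9280, -5.7320]ᵀ
Result: (5.9280, -5.7320)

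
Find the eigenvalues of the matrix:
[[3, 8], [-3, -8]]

Characteristic equation: det(A - λI) = 0
λ² - (trace)λ + (det) = 0
trace = 3 + -8 = -5, det = (3)(-8) - (8)(-3) = 0
λ² - (-5)λ + (0) = 0
λ = (-5 ± √((-5)² - 4·(0))) / 2 = (-5 ± √25) / 2
Solving: λ = -5, 0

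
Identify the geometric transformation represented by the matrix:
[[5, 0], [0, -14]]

This matrix represents: non-uniform scaling by sx = 5, sy = -14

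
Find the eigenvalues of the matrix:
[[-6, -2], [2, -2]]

Characteristic equation: det(A - λI) = 0
λ² - (trace)λ + (det) = 0
trace = -6 + -2 = -8, det = (-6)(-2) - (-2)(2) = 16
λ² - (-8)λ + (16) = 0
λ = (-8 ± √((-8)² - 4·(16))) / 2 = (-8 ± √0) / 2
Solving: λ = -4, -4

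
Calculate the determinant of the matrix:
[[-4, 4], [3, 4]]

For a 2×2 matrix [[a, b], [c, d]], det = ad - bc
det = (-4)(4) - (4)(3) = -16 - 12 = -28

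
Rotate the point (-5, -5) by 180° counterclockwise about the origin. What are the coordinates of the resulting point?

Rotation matrix for 180°: [[cos 180°, -sin 180°], [sin 180°, cos 180°]] = [[-1, 0], [0, -1]]
[[-1, 0], [0, -1]] × [-5, -5]ᵀ = [5, 5]ᵀ
Result: (5, 5)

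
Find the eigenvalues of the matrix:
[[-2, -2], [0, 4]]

Characteristic equation: det(A - λI) = 0
λ² - (trace)λ + (det) = 0
trace = -2 + 4 = 2, det = (-2)(4) - (-2)(0) = -8
λ² - (2)λ + (-8) = 0
λ = (2 ± √((2)² - 4·(-8))) / 2 = (2 ± √36) / 2
Solving: λ = -2, 4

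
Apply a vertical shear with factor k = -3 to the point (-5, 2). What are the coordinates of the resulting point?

Shear matrix for vertical shear with factor k = -3:
[[1, 0], [-3, 1]]
Result: (-5, 2) → (-5, 17)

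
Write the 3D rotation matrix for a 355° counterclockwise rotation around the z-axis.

Rotation matrix for counterclockwise 355° around z-axis:
cos(355°) = 0.9962, sin(355°) = -0.0872
Result: [[0.9962, 0.0872, 0], [-0.0872, 0.9962, 0], [0, 0, 1]]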